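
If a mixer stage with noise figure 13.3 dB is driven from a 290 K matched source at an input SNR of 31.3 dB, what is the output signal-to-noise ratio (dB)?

18.0 dB

By definition F = SNR_in/SNR_out, so in dB: SNR_out = SNR_in − NF
SNR_out = 31.3 − 13.3 = 18.0 dB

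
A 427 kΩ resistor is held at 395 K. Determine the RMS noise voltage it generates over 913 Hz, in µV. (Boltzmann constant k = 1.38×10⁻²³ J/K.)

V_n = √(4kTRB)
4kTRB = 4 × 1.38×10⁻²³ × 395 × 4.27×10⁵ × 9.13×10² = 8.50×10⁻¹² V²
V_n = √(8.50×10⁻¹²) = 2.92×10⁻⁶ V = 2.92 µV

2.92 µV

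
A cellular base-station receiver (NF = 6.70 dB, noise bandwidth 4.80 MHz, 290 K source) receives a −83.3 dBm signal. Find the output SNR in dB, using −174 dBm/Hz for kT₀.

17.2 dB

Noise floor: N = −174 + 10 log₁₀(B) + NF
10 log₁₀(4.80×10⁶) = 66.81 dB
N = −174 + 66.81 + 6.70 = −100.49 dBm
SNR = P_sig − N = −83.3 − (−100.49) = 17.19 dB → 17.2 dB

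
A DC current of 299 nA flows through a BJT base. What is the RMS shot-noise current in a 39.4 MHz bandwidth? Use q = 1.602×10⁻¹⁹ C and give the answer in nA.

1.94 nA

I_n = √(2qI·B)
2qI·B = 2 × 1.602×10⁻¹⁹ × 2.99×10⁻⁷ × 3.94×10⁷ = 3.77×10⁻¹⁸ A²
I_n = √(3.77×10⁻¹⁸) = 1.94×10⁻⁹ A = 1.94 nA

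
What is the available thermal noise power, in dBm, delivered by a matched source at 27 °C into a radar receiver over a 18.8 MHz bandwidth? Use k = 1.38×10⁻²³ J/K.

T = 27 °C + 273.15 = 300.15 K
P_n = kTB = 1.38×10⁻²³ × 300.15 × 1.88×10⁷ = 7.79×10⁻¹⁴ W
In dBm: 10 log₁₀(7.79×10⁻¹⁴ / 10⁻³) = −101.1 dBm

−101.1 dBm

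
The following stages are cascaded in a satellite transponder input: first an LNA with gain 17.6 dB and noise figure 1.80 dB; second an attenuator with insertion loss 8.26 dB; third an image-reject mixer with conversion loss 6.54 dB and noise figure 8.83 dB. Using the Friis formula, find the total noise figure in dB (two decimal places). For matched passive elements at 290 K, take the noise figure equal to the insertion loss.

3.78 dB

Convert to linear (a loss of L dB is a gain of −L dB): F_i = 10^(NF_i/10), G_i = 10^(G_i,dB/10)
  Stage 1: F_1 = 10^(1.80/10) = 1.514, G_1 = 10^(17.6/10) = 57.54
  Stage 2: F_2 = 10^(8.26/10) = 6.699, G_2 = 10^(−8.26/10) = 0.1493
  Stage 3: F_3 = 10^(8.83/10) = 7.638, G_3 = 10^(−6.54/10) = 0.2218
Friis cascade:
  F = 1.514 + (6.699 − 1)/57.54 + (7.638 − 1)/8.590 = 2.385
NF = 10 log₁₀(2.385) = 3.78 dB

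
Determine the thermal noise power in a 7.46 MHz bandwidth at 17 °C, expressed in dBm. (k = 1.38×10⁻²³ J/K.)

T = 17 °C + 273.15 = 290.15 K
P_n = kTB = 1.38×10⁻²³ × 290.15 × 7.46×10⁶ = 2.99×10⁻¹⁴ W
In dBm: 10 log₁₀(2.99×10⁻¹⁴ / 10⁻³) = −105.2 dBm

−105.2 dBm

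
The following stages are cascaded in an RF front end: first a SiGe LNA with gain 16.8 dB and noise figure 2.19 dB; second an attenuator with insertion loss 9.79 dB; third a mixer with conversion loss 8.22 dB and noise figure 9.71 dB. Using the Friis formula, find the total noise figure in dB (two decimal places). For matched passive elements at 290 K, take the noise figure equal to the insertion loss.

Convert to linear (a loss of L dB is a gain of −L dB): F_i = 10^(NF_i/10), G_i = 10^(G_i,dB/10)
  Stage 1: F_1 = 10^(2.19/10) = 1.656, G_1 = 10^(16.8/10) = 47.86
  Stage 2: F_2 = 10^(9.79/10) = 9.528, G_2 = 10^(−9.79/10) = 0.1050
  Stage 3: F_3 = 10^(9.71/10) = 9.354, G_3 = 10^(−8.22/10) = 0.1507
Friis cascade:
  F = 1.656 + (9.528 − 1)/47.86 + (9.354 − 1)/5.023 = 3.497
NF = 10 log₁₀(3.497) = 5.44 dB

5.44 dB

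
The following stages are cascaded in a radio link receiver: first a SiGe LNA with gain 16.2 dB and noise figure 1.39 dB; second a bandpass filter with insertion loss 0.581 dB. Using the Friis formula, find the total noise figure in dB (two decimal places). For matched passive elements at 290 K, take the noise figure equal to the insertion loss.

Convert to linear (a loss of L dB is a gain of −L dB): F_i = 10^(NF_i/10), G_i = 10^(G_i,dB/10)
  Stage 1: F_1 = 10^(1.39/10) = 1.377, G_1 = 10^(16.2/10) = 41.69
  Stage 2: F_2 = 10^(0.581/10) = 1.143, G_2 = 10^(−0.581/10) = 0.8748
Friis cascade:
  F = 1.377 + (1.143 − 1)/41.69 = 1.381
NF = 10 log₁₀(1.381) = 1.40 dB

1.40 dB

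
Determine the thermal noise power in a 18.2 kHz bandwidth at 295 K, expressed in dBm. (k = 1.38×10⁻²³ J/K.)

P_n = kTB = 1.38×10⁻²³ × 295 × 1.82×10⁴ = 7.41×10⁻¹⁷ W
In dBm: 10 log₁₀(7.41×10⁻¹⁷ / 10⁻³) = −131.3 dBm

−131.3 dBm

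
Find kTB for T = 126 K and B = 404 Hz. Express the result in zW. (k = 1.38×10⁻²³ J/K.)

P_n = kTB = 1.38×10⁻²³ × 126 × 4.04×10² = 7.02×10⁻¹⁹ W = 702 zW

702 zW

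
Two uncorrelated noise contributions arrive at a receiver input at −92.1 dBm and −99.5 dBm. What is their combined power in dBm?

−91.4 dBm

Convert to linear, add, convert back:
P₁ = 6.17×10⁻¹³ W, P₂ = 1.12×10⁻¹³ W
P_tot = 7.29×10⁻¹³ W → 10 log₁₀(P_tot / 10⁻³) = −91.4 dBm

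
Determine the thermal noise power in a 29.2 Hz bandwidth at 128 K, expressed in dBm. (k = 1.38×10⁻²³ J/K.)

−162.9 dBm

P_n = kTB = 1.38×10⁻²³ × 128 × 2.92×10¹ = 5.16×10⁻²⁰ W
In dBm: 10 log₁₀(5.16×10⁻²⁰ / 10⁻³) = −162.9 dBm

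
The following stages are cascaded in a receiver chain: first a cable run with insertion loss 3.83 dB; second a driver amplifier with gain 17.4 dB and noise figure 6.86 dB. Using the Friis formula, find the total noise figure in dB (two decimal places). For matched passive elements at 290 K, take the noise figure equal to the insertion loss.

Convert to linear (a loss of L dB is a gain of −L dB): F_i = 10^(NF_i/10), G_i = 10^(G_i,dB/10)
  Stage 1: F_1 = 10^(3.83/10) = 2.415, G_1 = 10^(−3.83/10) = 0.4140
  Stage 2: F_2 = 10^(6.86/10) = 4.853, G_2 = 10^(17.4/10) = 54.95
Friis cascade:
  F = 2.415 + (4.853 − 1)/0.4140 = 11.72
NF = 10 log₁₀(11.72) = 10.69 dB

10.69 dB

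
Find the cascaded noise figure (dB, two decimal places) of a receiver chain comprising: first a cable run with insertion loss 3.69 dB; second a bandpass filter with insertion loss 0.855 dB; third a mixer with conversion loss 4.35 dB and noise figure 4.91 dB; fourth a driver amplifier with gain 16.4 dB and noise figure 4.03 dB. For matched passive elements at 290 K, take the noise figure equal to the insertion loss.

Convert to linear (a loss of L dB is a gain of −L dB): F_i = 10^(NF_i/10), G_i = 10^(G_i,dB/10)
  Stage 1: F_1 = 10^(3.69/10) = 2.339, G_1 = 10^(−3.69/10) = 0.4276
  Stage 2: F_2 = 10^(0.855/10) = 1.218, G_2 = 10^(−0.855/10) = 0.8213
  Stage 3: F_3 = 10^(4.91/10) = 3.097, G_3 = 10^(−4.35/10) = 0.3673
  Stage 4: F_4 = 10^(4.03/10) = 2.529, G_4 = 10^(16.4/10) = 43.65
Friis cascade:
  F = 2.339 + (1.218 − 1)/0.4276 + (3.097 − 1)/0.3512 + (2.529 − 1)/0.1290 = 20.68
NF = 10 log₁₀(20.68) = 13.16 dB

13.16 dB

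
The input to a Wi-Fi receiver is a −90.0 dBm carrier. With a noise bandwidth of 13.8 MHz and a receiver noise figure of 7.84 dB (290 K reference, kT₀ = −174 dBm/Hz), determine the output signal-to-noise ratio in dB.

4.8 dB

Noise floor: N = −174 + 10 log₁₀(B) + NF
10 log₁₀(1.38×10⁷) = 71.4 dB
N = −174 + 71.4 + 7.84 = −94.76 dBm
SNR = P_sig − N = −90.0 − (−94.76) = 4.76 dB → 4.8 dB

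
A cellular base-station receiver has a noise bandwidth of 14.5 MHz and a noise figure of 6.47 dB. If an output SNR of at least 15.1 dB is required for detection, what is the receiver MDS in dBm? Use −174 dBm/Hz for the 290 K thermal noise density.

−80.8 dBm

Sensitivity = −174 + 10 log₁₀(B) + NF + SNR_min
= −174 + 71.61 + 6.47 + 15.1
= −80.82 dBm → −80.8 dBm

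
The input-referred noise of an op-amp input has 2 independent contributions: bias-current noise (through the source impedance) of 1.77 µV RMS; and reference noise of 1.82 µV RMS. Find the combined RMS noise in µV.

2.54 µV

Uncorrelated sources add in power (mean-square): V_tot = √(ΣV_i²)
V_tot = √[(1.77×10⁻⁶)² + (1.82×10⁻⁶)²] = 2.54×10⁻⁶ V = 2.54 µV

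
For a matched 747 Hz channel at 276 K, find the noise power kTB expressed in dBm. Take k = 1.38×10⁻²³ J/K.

−145.5 dBm

P_n = kTB = 1.38×10⁻²³ × 276 × 7.47×10² = 2.85×10⁻¹⁸ W
In dBm: 10 log₁₀(2.85×10⁻¹⁸ / 10⁻³) = −145.5 dBm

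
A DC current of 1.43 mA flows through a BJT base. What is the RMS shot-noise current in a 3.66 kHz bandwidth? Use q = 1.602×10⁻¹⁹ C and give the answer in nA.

1.29 nA

I_n = √(2qI·B)
2qI·B = 2 × 1.602×10⁻¹⁹ × 1.43×10⁻³ × 3.66×10³ = 1.68×10⁻¹⁸ A²
I_n = √(1.68×10⁻¹⁸) = 1.29×10⁻⁹ A = 1.29 nA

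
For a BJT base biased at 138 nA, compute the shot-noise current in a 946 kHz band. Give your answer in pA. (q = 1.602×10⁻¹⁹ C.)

205 pA

I_n = √(2qI·B)
2qI·B = 2 × 1.602×10⁻¹⁹ × 1.38×10⁻⁷ × 9.46×10⁵ = 4.18×10⁻²⁰ A²
I_n = √(4.18×10⁻²⁰) = 2.05×10⁻¹⁰ A = 205 pA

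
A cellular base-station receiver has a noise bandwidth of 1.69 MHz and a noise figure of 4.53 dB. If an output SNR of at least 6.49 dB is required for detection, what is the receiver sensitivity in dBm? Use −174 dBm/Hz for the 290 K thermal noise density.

Sensitivity = −174 + 10 log₁₀(B) + NF + SNR_min
= −174 + 62.28 + 4.53 + 6.49
= −100.70 dBm → −100.7 dBm

−100.7 dBm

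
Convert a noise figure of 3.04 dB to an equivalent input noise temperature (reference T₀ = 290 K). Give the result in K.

F = 10^(3.04/10) = 2.01372
T_e = (F − 1)·T₀ = (2.01372 − 1) × 290 = 294 K

294 K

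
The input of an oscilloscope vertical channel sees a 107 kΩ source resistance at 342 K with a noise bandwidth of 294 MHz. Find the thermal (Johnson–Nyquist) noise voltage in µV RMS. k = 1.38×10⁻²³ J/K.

771 µV

V_n = √(4kTRB)
4kTRB = 4 × 1.38×10⁻²³ × 342 × 1.07×10⁵ × 2.94×10⁸ = 5.94×10⁻⁷ V²
V_n = √(5.94×10⁻⁷) = 7.71×10⁻⁴ V = 771 µV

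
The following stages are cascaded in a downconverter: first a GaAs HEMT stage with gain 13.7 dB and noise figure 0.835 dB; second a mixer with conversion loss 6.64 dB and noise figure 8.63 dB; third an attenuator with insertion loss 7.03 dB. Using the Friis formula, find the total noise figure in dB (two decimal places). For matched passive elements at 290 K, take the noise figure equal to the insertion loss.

3.57 dB

Convert to linear (a loss of L dB is a gain of −L dB): F_i = 10^(NF_i/10), G_i = 10^(G_i,dB/10)
  Stage 1: F_1 = 10^(0.835/10) = 1.212, G_1 = 10^(13.7/10) = 23.44
  Stage 2: F_2 = 10^(8.63/10) = 7.295, G_2 = 10^(−6.64/10) = 0.2168
  Stage 3: F_3 = 10^(7.03/10) = 5.047, G_3 = 10^(−7.03/10) = 0.1982
Friis cascade:
  F = 1.212 + (7.295 − 1)/23.44 + (5.047 − 1)/5.082 = 2.277
NF = 10 log₁₀(2.277) = 3.57 dB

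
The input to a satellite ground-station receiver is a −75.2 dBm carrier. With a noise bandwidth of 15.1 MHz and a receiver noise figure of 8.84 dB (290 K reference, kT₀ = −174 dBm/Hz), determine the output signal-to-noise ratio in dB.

Noise floor: N = −174 + 10 log₁₀(B) + NF
10 log₁₀(1.51×10⁷) = 71.79 dB
N = −174 + 71.79 + 8.84 = −93.37 dBm
SNR = P_sig − N = −75.2 − (−93.37) = 18.17 dB → 18.2 dB

18.2 dB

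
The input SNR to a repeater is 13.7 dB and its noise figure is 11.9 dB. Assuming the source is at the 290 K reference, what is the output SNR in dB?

By definition F = SNR_in/SNR_out, so in dB: SNR_out = SNR_in − NF
SNR_out = 13.7 − 11.9 = 1.8 dB

1.8 dB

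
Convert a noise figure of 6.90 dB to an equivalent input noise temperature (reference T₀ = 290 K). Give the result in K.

F = 10^(6.90/10) = 4.89779
T_e = (F − 1)·T₀ = (4.89779 − 1) × 290 = 1130 K

1130 K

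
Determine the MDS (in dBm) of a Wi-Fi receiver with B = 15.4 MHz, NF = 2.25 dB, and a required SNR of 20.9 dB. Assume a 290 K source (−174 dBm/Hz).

−79.0 dBm

Sensitivity = −174 + 10 log₁₀(B) + NF + SNR_min
= −174 + 71.88 + 2.25 + 20.9
= −78.97 dBm → −79.0 dBm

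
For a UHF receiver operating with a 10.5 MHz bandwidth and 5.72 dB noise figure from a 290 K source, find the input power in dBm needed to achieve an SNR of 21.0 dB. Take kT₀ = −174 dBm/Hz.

Sensitivity = −174 + 10 log₁₀(B) + NF + SNR_min
= −174 + 70.21 + 5.72 + 21.0
= −77.07 dBm → −77.1 dBm

−77.1 dBm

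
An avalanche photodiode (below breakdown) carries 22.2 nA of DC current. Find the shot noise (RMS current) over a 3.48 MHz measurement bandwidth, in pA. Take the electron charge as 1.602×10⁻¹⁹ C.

I_n = √(2qI·B)
2qI·B = 2 × 1.602×10⁻¹⁹ × 2.22×10⁻⁸ × 3.48×10⁶ = 2.48×10⁻²⁰ A²
I_n = √(2.48×10⁻²⁰) = 1.57×10⁻¹⁰ A = 157 pA

157 pA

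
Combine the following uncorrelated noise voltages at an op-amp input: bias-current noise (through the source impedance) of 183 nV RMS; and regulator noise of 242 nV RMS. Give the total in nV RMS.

Uncorrelated sources add in power (mean-square): V_tot = √(ΣV_i²)
V_tot = √[(1.83×10⁻⁷)² + (2.42×10⁻⁷)²] = 3.03×10⁻⁷ V = 303 nV

303 nV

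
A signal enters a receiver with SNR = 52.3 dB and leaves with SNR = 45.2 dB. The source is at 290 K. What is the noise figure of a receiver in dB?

NF (dB) = SNR_in(dB) − SNR_out(dB) when the source is at T₀
NF = 52.3 − 45.2 = 7.1 dB

7.1 dB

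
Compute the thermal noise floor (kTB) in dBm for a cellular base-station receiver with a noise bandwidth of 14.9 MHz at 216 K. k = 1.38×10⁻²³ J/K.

−103.5 dBm

P_n = kTB = 1.38×10⁻²³ × 216 × 1.49×10⁷ = 4.44×10⁻¹⁴ W
In dBm: 10 log₁₀(4.44×10⁻¹⁴ / 10⁻³) = −103.5 dBm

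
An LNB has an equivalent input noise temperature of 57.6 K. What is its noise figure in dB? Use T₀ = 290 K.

F = 1 + T_e/T₀ = 1 + 57.6/290 = 1.19862
NF = 10 log₁₀(1.19862) = 0.787 dB

0.787 dB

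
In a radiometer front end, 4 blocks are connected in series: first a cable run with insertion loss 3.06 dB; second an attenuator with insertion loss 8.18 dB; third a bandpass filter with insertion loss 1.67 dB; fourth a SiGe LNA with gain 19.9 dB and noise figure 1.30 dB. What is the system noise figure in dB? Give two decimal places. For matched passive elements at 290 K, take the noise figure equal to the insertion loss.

Convert to linear (a loss of L dB is a gain of −L dB): F_i = 10^(NF_i/10), G_i = 10^(G_i,dB/10)
  Stage 1: F_1 = 10^(3.06/10) = 2.023, G_1 = 10^(−3.06/10) = 0.4943
  Stage 2: F_2 = 10^(8.18/10) = 6.577, G_2 = 10^(−8.18/10) = 0.1521
  Stage 3: F_3 = 10^(1.67/10) = 1.469, G_3 = 10^(−1.67/10) = 0.6808
  Stage 4: F_4 = 10^(1.30/10) = 1.349, G_4 = 10^(19.9/10) = 97.72
Friis cascade:
  F = 2.023 + (6.577 − 1)/0.4943 + (1.469 − 1)/0.07516 + (1.349 − 1)/0.05117 = 26.36
NF = 10 log₁₀(26.36) = 14.21 dB

14.21 dB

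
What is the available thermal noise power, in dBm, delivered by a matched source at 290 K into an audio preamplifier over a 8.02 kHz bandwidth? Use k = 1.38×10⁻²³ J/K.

−134.9 dBm

P_n = kTB = 1.38×10⁻²³ × 290 × 8.02×10³ = 3.21×10⁻¹⁷ W
In dBm: 10 log₁₀(3.21×10⁻¹⁷ / 10⁻³) = −134.9 dBm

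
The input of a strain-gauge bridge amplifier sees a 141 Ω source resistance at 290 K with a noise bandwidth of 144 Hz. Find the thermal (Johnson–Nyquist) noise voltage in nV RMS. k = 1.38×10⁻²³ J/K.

18.0 nV

V_n = √(4kTRB)
4kTRB = 4 × 1.38×10⁻²³ × 290 × 1.41×10² × 1.44×10² = 3.25×10⁻¹⁶ V²
V_n = √(3.25×10⁻¹⁶) = 1.80×10⁻⁸ V = 18.0 nV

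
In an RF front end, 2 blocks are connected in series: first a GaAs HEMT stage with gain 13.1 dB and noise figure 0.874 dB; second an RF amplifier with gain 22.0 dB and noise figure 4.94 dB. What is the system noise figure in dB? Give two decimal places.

1.23 dB

Convert to linear (a loss of L dB is a gain of −L dB): F_i = 10^(NF_i/10), G_i = 10^(G_i,dB/10)
  Stage 1: F_1 = 10^(0.874/10) = 1.223, G_1 = 10^(13.1/10) = 20.42
  Stage 2: F_2 = 10^(4.94/10) = 3.119, G_2 = 10^(22.0/10) = 158.5
Friis cascade:
  F = 1.223 + (3.119 − 1)/20.42 = 1.327
NF = 10 log₁₀(1.327) = 1.23 dB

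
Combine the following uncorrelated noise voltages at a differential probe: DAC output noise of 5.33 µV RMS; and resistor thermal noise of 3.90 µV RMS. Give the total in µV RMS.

Uncorrelated sources add in power (mean-square): V_tot = √(ΣV_i²)
V_tot = √[(5.33×10⁻⁶)² + (3.90×10⁻⁶)²] = 6.60×10⁻⁶ V = 6.60 µV

6.60 µV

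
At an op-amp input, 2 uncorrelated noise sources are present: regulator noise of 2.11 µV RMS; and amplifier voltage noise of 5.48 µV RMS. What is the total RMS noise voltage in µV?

5.87 µV

Uncorrelated sources add in power (mean-square): V_tot = √(ΣV_i²)
V_tot = √[(2.11×10⁻⁶)² + (5.48×10⁻⁶)²] = 5.87×10⁻⁶ V = 5.87 µV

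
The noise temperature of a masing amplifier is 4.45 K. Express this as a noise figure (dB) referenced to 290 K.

0.066 dB

F = 1 + T_e/T₀ = 1 + 4.45/290 = 1.01534
NF = 10 log₁₀(1.01534) = 0.066 dB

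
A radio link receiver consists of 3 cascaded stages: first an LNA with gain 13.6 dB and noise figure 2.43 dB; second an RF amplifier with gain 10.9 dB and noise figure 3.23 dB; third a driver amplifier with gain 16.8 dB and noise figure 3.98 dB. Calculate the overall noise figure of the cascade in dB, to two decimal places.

Convert to linear (a loss of L dB is a gain of −L dB): F_i = 10^(NF_i/10), G_i = 10^(G_i,dB/10)
  Stage 1: F_1 = 10^(2.43/10) = 1.750, G_1 = 10^(13.6/10) = 22.91
  Stage 2: F_2 = 10^(3.23/10) = 2.104, G_2 = 10^(10.9/10) = 12.30
  Stage 3: F_3 = 10^(3.98/10) = 2.500, G_3 = 10^(16.8/10) = 47.86
Friis cascade:
  F = 1.750 + (2.104 − 1)/22.91 + (2.500 − 1)/281.8 = 1.803
NF = 10 log₁₀(1.803) = 2.56 dB

2.56 dB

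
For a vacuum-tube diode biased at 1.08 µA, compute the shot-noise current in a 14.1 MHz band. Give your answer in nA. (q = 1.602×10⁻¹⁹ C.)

2.21 nA

I_n = √(2qI·B)
2qI·B = 2 × 1.602×10⁻¹⁹ × 1.08×10⁻⁶ × 1.41×10⁷ = 4.88×10⁻¹⁸ A²
I_n = √(4.88×10⁻¹⁸) = 2.21×10⁻⁹ A = 2.21 nA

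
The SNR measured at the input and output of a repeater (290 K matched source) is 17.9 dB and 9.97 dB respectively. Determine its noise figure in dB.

NF (dB) = SNR_in(dB) − SNR_out(dB) when the source is at T₀
NF = 17.9 − 9.97 = 7.93 dB

7.93 dB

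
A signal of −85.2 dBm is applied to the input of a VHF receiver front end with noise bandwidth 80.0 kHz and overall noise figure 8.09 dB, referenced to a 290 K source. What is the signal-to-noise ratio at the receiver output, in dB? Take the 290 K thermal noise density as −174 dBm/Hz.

Noise floor: N = −174 + 10 log₁₀(B) + NF
10 log₁₀(8.00×10⁴) = 49.03 dB
N = −174 + 49.03 + 8.09 = −116.88 dBm
SNR = P_sig − N = −85.2 − (−116.88) = 31.68 dB → 31.7 dB

31.7 dB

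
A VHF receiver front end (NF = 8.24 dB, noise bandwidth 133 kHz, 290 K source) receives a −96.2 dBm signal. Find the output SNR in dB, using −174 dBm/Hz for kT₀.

18.3 dB

Noise floor: N = −174 + 10 log₁₀(B) + NF
10 log₁₀(1.33×10⁵) = 51.24 dB
N = −174 + 51.24 + 8.24 = −114.52 dBm
SNR = P_sig − N = −96.2 − (−114.52) = 18.32 dB → 18.3 dB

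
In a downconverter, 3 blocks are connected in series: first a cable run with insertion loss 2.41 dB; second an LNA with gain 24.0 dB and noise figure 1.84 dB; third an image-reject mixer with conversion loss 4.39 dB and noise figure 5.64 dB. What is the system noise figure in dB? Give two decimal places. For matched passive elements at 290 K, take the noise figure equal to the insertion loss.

Convert to linear (a loss of L dB is a gain of −L dB): F_i = 10^(NF_i/10), G_i = 10^(G_i,dB/10)
  Stage 1: F_1 = 10^(2.41/10) = 1.742, G_1 = 10^(−2.41/10) = 0.5741
  Stage 2: F_2 = 10^(1.84/10) = 1.528, G_2 = 10^(24.0/10) = 251.2
  Stage 3: F_3 = 10^(5.64/10) = 3.664, G_3 = 10^(−4.39/10) = 0.3639
Friis cascade:
  F = 1.742 + (1.528 − 1)/0.5741 + (3.664 − 1)/144.2 = 2.679
NF = 10 log₁₀(2.679) = 4.28 dB

4.28 dB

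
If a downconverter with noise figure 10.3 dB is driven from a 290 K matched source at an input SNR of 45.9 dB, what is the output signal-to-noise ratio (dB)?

35.6 dB

By definition F = SNR_in/SNR_out, so in dB: SNR_out = SNR_in − NF
SNR_out = 45.9 − 10.3 = 35.6 dB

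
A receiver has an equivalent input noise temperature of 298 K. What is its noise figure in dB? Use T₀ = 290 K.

3.07 dB

F = 1 + T_e/T₀ = 1 + 298/290 = 2.02759
NF = 10 log₁₀(2.02759) = 3.07 dB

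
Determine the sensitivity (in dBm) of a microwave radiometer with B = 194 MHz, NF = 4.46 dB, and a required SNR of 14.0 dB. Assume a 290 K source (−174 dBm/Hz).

Sensitivity = −174 + 10 log₁₀(B) + NF + SNR_min
= −174 + 82.88 + 4.46 + 14.0
= −72.66 dBm → −72.7 dBm

−72.7 dBm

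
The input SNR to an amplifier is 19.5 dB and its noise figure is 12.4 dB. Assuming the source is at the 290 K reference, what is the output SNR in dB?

By definition F = SNR_in/SNR_out, so in dB: SNR_out = SNR_in − NF
SNR_out = 19.5 − 12.4 = 7.1 dB

7.1 dB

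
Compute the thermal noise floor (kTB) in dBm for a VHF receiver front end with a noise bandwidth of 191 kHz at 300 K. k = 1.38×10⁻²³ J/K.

−121.0 dBm

P_n = kTB = 1.38×10⁻²³ × 300 × 1.91×10⁵ = 7.91×10⁻¹⁶ W
In dBm: 10 log₁₀(7.91×10⁻¹⁶ / 10⁻³) = −121.0 dBm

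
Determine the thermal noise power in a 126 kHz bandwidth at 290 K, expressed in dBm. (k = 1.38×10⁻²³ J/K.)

P_n = kTB = 1.38×10⁻²³ × 290 × 1.26×10⁵ = 5.04×10⁻¹⁶ W
In dBm: 10 log₁₀(5.04×10⁻¹⁶ / 10⁻³) = −123.0 dBm

−123.0 dBm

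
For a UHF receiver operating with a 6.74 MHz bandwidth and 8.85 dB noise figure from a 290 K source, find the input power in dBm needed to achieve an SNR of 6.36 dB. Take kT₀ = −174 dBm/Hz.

Sensitivity = −174 + 10 log₁₀(B) + NF + SNR_min
= −174 + 68.29 + 8.85 + 6.36
= −90.50 dBm → −90.5 dBm

−90.5 dBm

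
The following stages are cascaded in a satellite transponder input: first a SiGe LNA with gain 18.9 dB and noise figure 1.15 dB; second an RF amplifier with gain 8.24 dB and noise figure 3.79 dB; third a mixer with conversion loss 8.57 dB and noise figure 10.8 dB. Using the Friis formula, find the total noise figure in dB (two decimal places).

Convert to linear (a loss of L dB is a gain of −L dB): F_i = 10^(NF_i/10), G_i = 10^(G_i,dB/10)
  Stage 1: F_1 = 10^(1.15/10) = 1.303, G_1 = 10^(18.9/10) = 77.62
  Stage 2: F_2 = 10^(3.79/10) = 2.393, G_2 = 10^(8.24/10) = 6.668
  Stage 3: F_3 = 10^(10.8/10) = 12.02, G_3 = 10^(−8.57/10) = 0.1390
Friis cascade:
  F = 1.303 + (2.393 − 1)/77.62 + (12.02 − 1)/517.6 = 1.342
NF = 10 log₁₀(1.342) = 1.28 dB

1.28 dB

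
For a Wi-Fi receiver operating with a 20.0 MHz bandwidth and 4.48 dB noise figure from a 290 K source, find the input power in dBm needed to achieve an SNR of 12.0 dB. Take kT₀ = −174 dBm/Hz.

−84.5 dBm

Sensitivity = −174 + 10 log₁₀(B) + NF + SNR_min
= −174 + 73.01 + 4.48 + 12.0
= −84.51 dBm → −84.5 dBm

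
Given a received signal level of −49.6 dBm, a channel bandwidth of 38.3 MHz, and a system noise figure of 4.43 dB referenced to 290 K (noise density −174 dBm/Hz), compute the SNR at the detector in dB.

Noise floor: N = −174 + 10 log₁₀(B) + NF
10 log₁₀(3.83×10⁷) = 75.83 dB
N = −174 + 75.83 + 4.43 = −93.74 dBm
SNR = P_sig − N = −49.6 − (−93.74) = 44.14 dB → 44.1 dB

44.1 dB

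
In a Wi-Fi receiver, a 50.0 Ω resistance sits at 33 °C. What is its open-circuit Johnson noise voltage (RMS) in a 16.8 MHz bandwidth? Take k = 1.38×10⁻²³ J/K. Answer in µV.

T = 33 °C + 273.15 = 306.15 K
V_n = √(4kTRB)
4kTRB = 4 × 1.38×10⁻²³ × 306.15 × 5.00×10¹ × 1.68×10⁷ = 1.42×10⁻¹¹ V²
V_n = √(1.42×10⁻¹¹) = 3.77×10⁻⁶ V = 3.77 µV

3.77 µV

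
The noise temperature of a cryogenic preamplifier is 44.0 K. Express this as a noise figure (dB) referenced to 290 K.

0.613 dB

F = 1 + T_e/T₀ = 1 + 44.0/290 = 1.15172
NF = 10 log₁₀(1.15172) = 0.613 dB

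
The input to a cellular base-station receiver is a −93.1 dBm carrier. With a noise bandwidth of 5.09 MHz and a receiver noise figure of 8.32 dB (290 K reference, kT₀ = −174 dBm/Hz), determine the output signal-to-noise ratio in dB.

5.5 dB

Noise floor: N = −174 + 10 log₁₀(B) + NF
10 log₁₀(5.09×10⁶) = 67.07 dB
N = −174 + 67.07 + 8.32 = −98.61 dBm
SNR = P_sig − N = −93.1 − (−98.61) = 5.51 dB → 5.5 dB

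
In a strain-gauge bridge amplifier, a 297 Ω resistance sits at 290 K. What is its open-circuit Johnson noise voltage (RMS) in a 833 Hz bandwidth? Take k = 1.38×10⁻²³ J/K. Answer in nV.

62.9 nV

V_n = √(4kTRB)
4kTRB = 4 × 1.38×10⁻²³ × 290 × 2.97×10² × 8.33×10² = 3.96×10⁻¹⁵ V²
V_n = √(3.96×10⁻¹⁵) = 6.29×10⁻⁸ V = 62.9 nV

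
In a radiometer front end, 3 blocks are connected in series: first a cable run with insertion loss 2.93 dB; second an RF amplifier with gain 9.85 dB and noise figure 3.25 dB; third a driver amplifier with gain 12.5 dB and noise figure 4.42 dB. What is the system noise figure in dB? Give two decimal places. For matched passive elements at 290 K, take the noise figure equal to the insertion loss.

6.54 dB

Convert to linear (a loss of L dB is a gain of −L dB): F_i = 10^(NF_i/10), G_i = 10^(G_i,dB/10)
  Stage 1: F_1 = 10^(2.93/10) = 1.963, G_1 = 10^(−2.93/10) = 0.5093
  Stage 2: F_2 = 10^(3.25/10) = 2.113, G_2 = 10^(9.85/10) = 9.661
  Stage 3: F_3 = 10^(4.42/10) = 2.767, G_3 = 10^(12.5/10) = 17.78
Friis cascade:
  F = 1.963 + (2.113 − 1)/0.5093 + (2.767 − 1)/4.920 = 4.509
NF = 10 log₁₀(4.509) = 6.54 dB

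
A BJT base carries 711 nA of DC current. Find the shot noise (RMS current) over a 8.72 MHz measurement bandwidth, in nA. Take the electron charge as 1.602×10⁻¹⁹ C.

I_n = √(2qI·B)
2qI·B = 2 × 1.602×10⁻¹⁹ × 7.11×10⁻⁷ × 8.72×10⁶ = 1.99×10⁻¹⁸ A²
I_n = √(1.99×10⁻¹⁸) = 1.41×10⁻⁹ A = 1.41 nA

1.41 nA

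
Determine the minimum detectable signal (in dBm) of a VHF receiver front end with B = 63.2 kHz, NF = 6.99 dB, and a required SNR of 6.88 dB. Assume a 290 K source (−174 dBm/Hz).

Sensitivity = −174 + 10 log₁₀(B) + NF + SNR_min
= −174 + 48.01 + 6.99 + 6.88
= −112.12 dBm → −112.1 dBm

−112.1 dBm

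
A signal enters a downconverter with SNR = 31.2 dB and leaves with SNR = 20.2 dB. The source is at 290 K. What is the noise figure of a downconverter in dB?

11.0 dB

NF (dB) = SNR_in(dB) − SNR_out(dB) when the source is at T₀
NF = 31.2 − 20.2 = 11.0 dB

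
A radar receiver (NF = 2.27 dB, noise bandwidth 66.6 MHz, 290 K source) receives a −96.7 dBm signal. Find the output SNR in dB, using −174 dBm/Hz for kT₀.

−3.2 dB

Noise floor: N = −174 + 10 log₁₀(B) + NF
10 log₁₀(6.66×10⁷) = 78.23 dB
N = −174 + 78.23 + 2.27 = −93.50 dBm
SNR = P_sig − N = −96.7 − (−93.50) = −3.20 dB → −3.2 dB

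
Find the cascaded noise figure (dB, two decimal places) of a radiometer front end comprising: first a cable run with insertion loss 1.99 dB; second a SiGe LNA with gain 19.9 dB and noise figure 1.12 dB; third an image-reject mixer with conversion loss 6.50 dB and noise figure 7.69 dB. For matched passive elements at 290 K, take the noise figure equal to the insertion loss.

3.27 dB

Convert to linear (a loss of L dB is a gain of −L dB): F_i = 10^(NF_i/10), G_i = 10^(G_i,dB/10)
  Stage 1: F_1 = 10^(1.99/10) = 1.581, G_1 = 10^(−1.99/10) = 0.6324
  Stage 2: F_2 = 10^(1.12/10) = 1.294, G_2 = 10^(19.9/10) = 97.72
  Stage 3: F_3 = 10^(7.69/10) = 5.875, G_3 = 10^(−6.50/10) = 0.2239
Friis cascade:
  F = 1.581 + (1.294 − 1)/0.6324 + (5.875 − 1)/61.80 = 2.125
NF = 10 log₁₀(2.125) = 3.27 dB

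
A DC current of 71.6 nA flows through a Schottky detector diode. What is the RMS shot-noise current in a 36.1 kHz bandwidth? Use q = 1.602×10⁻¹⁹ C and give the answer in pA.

I_n = √(2qI·B)
2qI·B = 2 × 1.602×10⁻¹⁹ × 7.16×10⁻⁸ × 3.61×10⁴ = 8.28×10⁻²² A²
I_n = √(8.28×10⁻²²) = 2.88×10⁻¹¹ A = 28.8 pA

28.8 pA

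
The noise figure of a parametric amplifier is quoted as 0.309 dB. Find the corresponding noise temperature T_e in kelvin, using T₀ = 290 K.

F = 10^(0.309/10) = 1.07374
T_e = (F − 1)·T₀ = (1.07374 − 1) × 290 = 21.4 K

21.4 K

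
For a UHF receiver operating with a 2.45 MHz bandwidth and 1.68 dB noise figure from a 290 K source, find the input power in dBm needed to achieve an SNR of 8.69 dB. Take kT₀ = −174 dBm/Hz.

−99.7 dBm

Sensitivity = −174 + 10 log₁₀(B) + NF + SNR_min
= −174 + 63.89 + 1.68 + 8.69
= −99.74 dBm → −99.7 dBm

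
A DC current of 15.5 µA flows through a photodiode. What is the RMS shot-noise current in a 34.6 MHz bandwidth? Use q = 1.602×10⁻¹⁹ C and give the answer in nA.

13.1 nA

I_n = √(2qI·B)
2qI·B = 2 × 1.602×10⁻¹⁹ × 1.55×10⁻⁵ × 3.46×10⁷ = 1.72×10⁻¹⁶ A²
I_n = √(1.72×10⁻¹⁶) = 1.31×10⁻⁸ A = 13.1 nA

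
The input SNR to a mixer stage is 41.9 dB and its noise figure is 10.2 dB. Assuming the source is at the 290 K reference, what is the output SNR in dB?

31.7 dB

By definition F = SNR_in/SNR_out, so in dB: SNR_out = SNR_in − NF
SNR_out = 41.9 − 10.2 = 31.7 dB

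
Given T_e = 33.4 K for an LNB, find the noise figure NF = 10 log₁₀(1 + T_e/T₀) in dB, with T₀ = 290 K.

0.473 dB

F = 1 + T_e/T₀ = 1 + 33.4/290 = 1.11517
NF = 10 log₁₀(1.11517) = 0.473 dB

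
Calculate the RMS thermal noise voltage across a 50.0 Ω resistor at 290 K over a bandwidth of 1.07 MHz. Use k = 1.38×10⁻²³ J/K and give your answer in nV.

925 nV

V_n = √(4kTRB)
4kTRB = 4 × 1.38×10⁻²³ × 290 × 5.00×10¹ × 1.07×10⁶ = 8.56×10⁻¹³ V²
V_n = √(8.56×10⁻¹³) = 9.25×10⁻⁷ V = 925 nV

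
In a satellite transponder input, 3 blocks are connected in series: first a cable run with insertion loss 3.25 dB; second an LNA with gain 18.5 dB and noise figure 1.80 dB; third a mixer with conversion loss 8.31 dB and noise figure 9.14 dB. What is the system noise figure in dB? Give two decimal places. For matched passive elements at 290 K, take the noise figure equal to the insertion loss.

Convert to linear (a loss of L dB is a gain of −L dB): F_i = 10^(NF_i/10), G_i = 10^(G_i,dB/10)
  Stage 1: F_1 = 10^(3.25/10) = 2.113, G_1 = 10^(−3.25/10) = 0.4732
  Stage 2: F_2 = 10^(1.80/10) = 1.514, G_2 = 10^(18.5/10) = 70.79
  Stage 3: F_3 = 10^(9.14/10) = 8.204, G_3 = 10^(−8.31/10) = 0.1476
Friis cascade:
  F = 2.113 + (1.514 − 1)/0.4732 + (8.204 − 1)/33.50 = 3.414
NF = 10 log₁₀(3.414) = 5.33 dB

5.33 dB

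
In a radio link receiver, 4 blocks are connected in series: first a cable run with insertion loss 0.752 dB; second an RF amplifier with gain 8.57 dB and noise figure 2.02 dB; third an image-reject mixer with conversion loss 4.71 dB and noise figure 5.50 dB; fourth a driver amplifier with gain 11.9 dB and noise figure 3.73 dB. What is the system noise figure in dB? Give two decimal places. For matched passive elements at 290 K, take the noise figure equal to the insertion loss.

Convert to linear (a loss of L dB is a gain of −L dB): F_i = 10^(NF_i/10), G_i = 10^(G_i,dB/10)
  Stage 1: F_1 = 10^(0.752/10) = 1.189, G_1 = 10^(−0.752/10) = 0.8410
  Stage 2: F_2 = 10^(2.02/10) = 1.592, G_2 = 10^(8.57/10) = 7.194
  Stage 3: F_3 = 10^(5.50/10) = 3.548, G_3 = 10^(−4.71/10) = 0.3381
  Stage 4: F_4 = 10^(3.73/10) = 2.360, G_4 = 10^(11.9/10) = 15.49
Friis cascade:
  F = 1.189 + (1.592 − 1)/0.8410 + (3.548 − 1)/6.051 + (2.360 − 1)/2.046 = 2.979
NF = 10 log₁₀(2.979) = 4.74 dB

4.74 dB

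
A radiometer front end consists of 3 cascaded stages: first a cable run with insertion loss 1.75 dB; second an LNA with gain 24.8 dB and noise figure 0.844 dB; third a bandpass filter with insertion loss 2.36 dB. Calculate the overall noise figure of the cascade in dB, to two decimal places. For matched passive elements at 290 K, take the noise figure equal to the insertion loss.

2.60 dB

Convert to linear (a loss of L dB is a gain of −L dB): F_i = 10^(NF_i/10), G_i = 10^(G_i,dB/10)
  Stage 1: F_1 = 10^(1.75/10) = 1.496, G_1 = 10^(−1.75/10) = 0.6683
  Stage 2: F_2 = 10^(0.844/10) = 1.215, G_2 = 10^(24.8/10) = 302.0
  Stage 3: F_3 = 10^(2.36/10) = 1.722, G_3 = 10^(−2.36/10) = 0.5808
Friis cascade:
  F = 1.496 + (1.215 − 1)/0.6683 + (1.722 − 1)/201.8 = 1.821
NF = 10 log₁₀(1.821) = 2.60 dB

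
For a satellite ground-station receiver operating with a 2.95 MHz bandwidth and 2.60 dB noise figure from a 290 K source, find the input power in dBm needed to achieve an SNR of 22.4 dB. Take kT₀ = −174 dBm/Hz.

Sensitivity = −174 + 10 log₁₀(B) + NF + SNR_min
= −174 + 64.7 + 2.60 + 22.4
= −84.30 dBm → −84.3 dBm

−84.3 dBm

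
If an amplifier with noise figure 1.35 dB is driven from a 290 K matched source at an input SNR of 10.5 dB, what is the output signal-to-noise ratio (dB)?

By definition F = SNR_in/SNR_out, so in dB: SNR_out = SNR_in − NF
SNR_out = 10.5 − 1.35 = 9.15 dB

9.15 dB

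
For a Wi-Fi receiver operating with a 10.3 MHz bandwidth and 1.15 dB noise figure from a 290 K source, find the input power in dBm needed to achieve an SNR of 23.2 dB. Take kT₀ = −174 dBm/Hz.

Sensitivity = −174 + 10 log₁₀(B) + NF + SNR_min
= −174 + 70.13 + 1.15 + 23.2
= −79.52 dBm → −79.5 dBm

−79.5 dBm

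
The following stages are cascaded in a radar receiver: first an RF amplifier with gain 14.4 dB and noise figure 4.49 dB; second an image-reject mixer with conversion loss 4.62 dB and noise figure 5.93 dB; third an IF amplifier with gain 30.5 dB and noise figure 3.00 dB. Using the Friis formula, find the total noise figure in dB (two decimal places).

Convert to linear (a loss of L dB is a gain of −L dB): F_i = 10^(NF_i/10), G_i = 10^(G_i,dB/10)
  Stage 1: F_1 = 10^(4.49/10) = 2.812, G_1 = 10^(14.4/10) = 27.54
  Stage 2: F_2 = 10^(5.93/10) = 3.917, G_2 = 10^(−4.62/10) = 0.3451
  Stage 3: F_3 = 10^(3.00/10) = 1.995, G_3 = 10^(30.5/10) = 1122
Friis cascade:
  F = 2.812 + (3.917 − 1)/27.54 + (1.995 − 1)/9.506 = 3.023
NF = 10 log₁₀(3.023) = 4.80 dB

4.80 dB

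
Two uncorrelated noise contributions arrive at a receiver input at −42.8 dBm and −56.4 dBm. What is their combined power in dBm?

−42.6 dBm

Convert to linear, add, convert back:
P₁ = 5.25×10⁻⁸ W, P₂ = 2.29×10⁻⁹ W
P_tot = 5.48×10⁻⁸ W → 10 log₁₀(P_tot / 10⁻³) = −42.6 dBm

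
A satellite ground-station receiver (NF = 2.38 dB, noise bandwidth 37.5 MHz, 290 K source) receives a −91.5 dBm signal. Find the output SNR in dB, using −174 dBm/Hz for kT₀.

4.4 dB

Noise floor: N = −174 + 10 log₁₀(B) + NF
10 log₁₀(3.75×10⁷) = 75.74 dB
N = −174 + 75.74 + 2.38 = −95.88 dBm
SNR = P_sig − N = −91.5 − (−95.88) = 4.38 dB → 4.4 dB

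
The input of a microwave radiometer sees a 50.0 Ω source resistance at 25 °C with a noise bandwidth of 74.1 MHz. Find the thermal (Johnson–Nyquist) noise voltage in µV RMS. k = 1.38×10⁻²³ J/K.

T = 25 °C + 273.15 = 298.15 K
V_n = √(4kTRB)
4kTRB = 4 × 1.38×10⁻²³ × 298.15 × 5.00×10¹ × 7.41×10⁷ = 6.10×10⁻¹¹ V²
V_n = √(6.10×10⁻¹¹) = 7.81×10⁻⁶ V = 7.81 µV

7.81 µV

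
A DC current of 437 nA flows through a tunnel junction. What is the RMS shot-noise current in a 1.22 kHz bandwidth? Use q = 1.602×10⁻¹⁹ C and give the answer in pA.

13.1 pA

I_n = √(2qI·B)
2qI·B = 2 × 1.602×10⁻¹⁹ × 4.37×10⁻⁷ × 1.22×10³ = 1.71×10⁻²² A²
I_n = √(1.71×10⁻²²) = 1.31×10⁻¹¹ A = 13.1 pA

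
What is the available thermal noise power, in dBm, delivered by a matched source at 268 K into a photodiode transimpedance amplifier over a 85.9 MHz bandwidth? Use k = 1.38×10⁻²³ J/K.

−95.0 dBm

P_n = kTB = 1.38×10⁻²³ × 268 × 8.59×10⁷ = 3.18×10⁻¹³ W
In dBm: 10 log₁₀(3.18×10⁻¹³ / 10⁻³) = −95.0 dBm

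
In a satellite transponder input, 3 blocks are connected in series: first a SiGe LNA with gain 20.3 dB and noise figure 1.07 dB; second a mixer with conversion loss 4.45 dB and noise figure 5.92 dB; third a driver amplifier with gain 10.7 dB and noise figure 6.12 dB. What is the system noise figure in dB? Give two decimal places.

Convert to linear (a loss of L dB is a gain of −L dB): F_i = 10^(NF_i/10), G_i = 10^(G_i,dB/10)
  Stage 1: F_1 = 10^(1.07/10) = 1.279, G_1 = 10^(20.3/10) = 107.2
  Stage 2: F_2 = 10^(5.92/10) = 3.908, G_2 = 10^(−4.45/10) = 0.3589
  Stage 3: F_3 = 10^(6.12/10) = 4.093, G_3 = 10^(10.7/10) = 11.75
Friis cascade:
  F = 1.279 + (3.908 − 1)/107.2 + (4.093 − 1)/38.46 = 1.387
NF = 10 log₁₀(1.387) = 1.42 dB

1.42 dB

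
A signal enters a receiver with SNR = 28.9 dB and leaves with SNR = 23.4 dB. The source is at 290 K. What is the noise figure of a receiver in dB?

NF (dB) = SNR_in(dB) − SNR_out(dB) when the source is at T₀
NF = 28.9 − 23.4 = 5.5 dB

5.5 dB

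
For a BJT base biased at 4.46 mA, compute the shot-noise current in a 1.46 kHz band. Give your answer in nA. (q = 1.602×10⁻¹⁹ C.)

1.44 nA

I_n = √(2qI·B)
2qI·B = 2 × 1.602×10⁻¹⁹ × 4.46×10⁻³ × 1.46×10³ = 2.09×10⁻¹⁸ A²
I_n = √(2.09×10⁻¹⁸) = 1.44×10⁻⁹ A = 1.44 nA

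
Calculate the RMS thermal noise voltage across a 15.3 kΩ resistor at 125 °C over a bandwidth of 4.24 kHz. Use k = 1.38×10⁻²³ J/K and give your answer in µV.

1.19 µV

T = 125 °C + 273.15 = 398.15 K
V_n = √(4kTRB)
4kTRB = 4 × 1.38×10⁻²³ × 398.15 × 1.53×10⁴ × 4.24×10³ = 1.43×10⁻¹² V²
V_n = √(1.43×10⁻¹²) = 1.19×10⁻⁶ V = 1.19 µV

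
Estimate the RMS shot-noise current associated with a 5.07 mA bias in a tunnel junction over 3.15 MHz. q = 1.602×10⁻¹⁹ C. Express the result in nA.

I_n = √(2qI·B)
2qI·B = 2 × 1.602×10⁻¹⁹ × 5.07×10⁻³ × 3.15×10⁶ = 5.12×10⁻¹⁵ A²
I_n = √(5.12×10⁻¹⁵) = 7.15×10⁻⁸ A = 71.5 nA

71.5 nA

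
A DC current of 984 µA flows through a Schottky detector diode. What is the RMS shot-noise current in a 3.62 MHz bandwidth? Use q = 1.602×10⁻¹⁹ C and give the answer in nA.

33.8 nA

I_n = √(2qI·B)
2qI·B = 2 × 1.602×10⁻¹⁹ × 9.84×10⁻⁴ × 3.62×10⁶ = 1.14×10⁻¹⁵ A²
I_n = √(1.14×10⁻¹⁵) = 3.38×10⁻⁸ A = 33.8 nA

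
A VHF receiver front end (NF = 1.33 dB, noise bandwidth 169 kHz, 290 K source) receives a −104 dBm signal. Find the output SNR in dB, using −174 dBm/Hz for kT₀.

16.4 dB

Noise floor: N = −174 + 10 log₁₀(B) + NF
10 log₁₀(1.69×10⁵) = 52.28 dB
N = −174 + 52.28 + 1.33 = −120.39 dBm
SNR = P_sig − N = −104 − (−120.39) = 16.39 dB → 16.4 dB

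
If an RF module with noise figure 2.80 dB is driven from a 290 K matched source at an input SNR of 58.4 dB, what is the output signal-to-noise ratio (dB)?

By definition F = SNR_in/SNR_out, so in dB: SNR_out = SNR_in − NF
SNR_out = 58.4 − 2.80 = 55.60 dB

55.60 dB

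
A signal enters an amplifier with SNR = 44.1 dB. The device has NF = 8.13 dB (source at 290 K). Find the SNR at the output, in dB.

35.97 dB

By definition F = SNR_in/SNR_out, so in dB: SNR_out = SNR_in − NF
SNR_out = 44.1 − 8.13 = 35.97 dB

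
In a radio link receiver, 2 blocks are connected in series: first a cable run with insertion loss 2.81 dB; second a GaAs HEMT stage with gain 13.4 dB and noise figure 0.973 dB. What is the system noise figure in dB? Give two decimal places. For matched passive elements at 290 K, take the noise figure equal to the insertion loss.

Convert to linear (a loss of L dB is a gain of −L dB): F_i = 10^(NF_i/10), G_i = 10^(G_i,dB/10)
  Stage 1: F_1 = 10^(2.81/10) = 1.910, G_1 = 10^(−2.81/10) = 0.5236
  Stage 2: F_2 = 10^(0.973/10) = 1.251, G_2 = 10^(13.4/10) = 21.88
Friis cascade:
  F = 1.910 + (1.251 − 1)/0.5236 = 2.389
NF = 10 log₁₀(2.389) = 3.78 dB

3.78 dB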